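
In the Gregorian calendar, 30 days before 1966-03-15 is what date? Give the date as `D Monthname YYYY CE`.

JDN of 1966-03-15 = 2439200.
2439200 − 30 = 2439170.
JDN 2439170 in the Gregorian calendar is 13 February 1966 CE.

13 February 1966 CE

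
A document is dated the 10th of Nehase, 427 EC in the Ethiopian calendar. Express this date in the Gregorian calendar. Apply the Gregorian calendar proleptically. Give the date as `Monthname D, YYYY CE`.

Julian Day Number of the source date = 1880156.
Converting JDN 1880156 to the Gregorian calendar gives 4 August 435 CE.

August 4, 435 CE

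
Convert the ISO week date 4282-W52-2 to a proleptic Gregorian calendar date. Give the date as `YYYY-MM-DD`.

4282-12-26

ISO week 1 of 4282 is the week containing the first Thursday of 4282.
Week 52, day 2 (Tuesday) lands on 4282-12-26.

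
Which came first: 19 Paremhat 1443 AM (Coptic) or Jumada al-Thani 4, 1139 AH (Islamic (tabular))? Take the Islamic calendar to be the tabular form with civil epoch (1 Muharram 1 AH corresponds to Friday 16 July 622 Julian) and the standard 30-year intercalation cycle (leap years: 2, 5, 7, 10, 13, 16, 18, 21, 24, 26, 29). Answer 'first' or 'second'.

Converting both to JDN: 2351918 vs 2351860; the smaller is the second.

second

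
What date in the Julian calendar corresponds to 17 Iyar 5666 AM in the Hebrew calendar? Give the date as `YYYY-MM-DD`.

Julian Day Number of the source date = 2417343.
Converting JDN 2417343 to the Julian calendar gives 29 April 1906 CE.

1906-04-29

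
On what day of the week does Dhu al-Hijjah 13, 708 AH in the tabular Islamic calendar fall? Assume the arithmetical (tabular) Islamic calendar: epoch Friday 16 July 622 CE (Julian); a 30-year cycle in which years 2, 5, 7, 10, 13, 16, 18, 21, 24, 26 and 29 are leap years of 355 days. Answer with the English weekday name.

Equivalently 1 June 1309 Gregorian, JDN 2199314.
JDN 2199314 mod 7 = 5, and JDN 0 was a Monday, so this is a Saturday.

Saturday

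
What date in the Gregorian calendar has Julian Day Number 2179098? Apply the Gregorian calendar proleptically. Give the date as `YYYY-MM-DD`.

1254-01-24

Counting from JDN 2299161 = 15 Oct 1582 gives an offset of -120063 days.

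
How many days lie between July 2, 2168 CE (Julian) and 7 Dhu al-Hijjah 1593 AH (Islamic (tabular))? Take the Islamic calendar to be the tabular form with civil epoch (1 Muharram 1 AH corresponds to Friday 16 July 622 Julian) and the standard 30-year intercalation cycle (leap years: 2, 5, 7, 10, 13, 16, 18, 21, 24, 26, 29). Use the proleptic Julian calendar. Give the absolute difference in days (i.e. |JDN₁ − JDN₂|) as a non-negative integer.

JDN of the first date = 2513103.
JDN of the second date = 2512923.
|2512923 − 2513103| = 180.

180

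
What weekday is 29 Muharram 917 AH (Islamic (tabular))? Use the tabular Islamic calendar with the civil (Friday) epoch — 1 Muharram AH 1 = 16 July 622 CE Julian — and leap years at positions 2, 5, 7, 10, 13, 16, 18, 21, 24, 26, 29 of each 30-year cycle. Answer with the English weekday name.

This is JDN 2273068 (8 May 1511 Gregorian).
Since JDN mod 7 = 0 (0 = Monday), the day is Monday.

Monday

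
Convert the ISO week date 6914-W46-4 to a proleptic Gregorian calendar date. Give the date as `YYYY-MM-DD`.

ISO week 1 of 6914 is the week containing the first Thursday of 6914.
Week 46, day 4 (Thursday) lands on 6914-11-15.

6914-11-15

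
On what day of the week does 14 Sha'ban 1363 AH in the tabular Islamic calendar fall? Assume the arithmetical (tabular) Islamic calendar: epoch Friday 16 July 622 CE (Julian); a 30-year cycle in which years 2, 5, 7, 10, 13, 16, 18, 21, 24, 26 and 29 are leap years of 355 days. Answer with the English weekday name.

Friday

Equivalently 4 August 1944 Gregorian, JDN 2431307.
JDN 2431307 mod 7 = 4, and JDN 0 was a Monday, so this is a Friday.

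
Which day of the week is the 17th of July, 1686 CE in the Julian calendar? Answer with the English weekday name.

This is JDN 2337067 (27 July 1686 Gregorian).
2337067 ≡ 5 (mod 7); counting from Monday = 0 gives Saturday.

Saturday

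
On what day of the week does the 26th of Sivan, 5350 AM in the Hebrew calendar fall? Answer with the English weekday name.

Thursday

In the Gregorian calendar this is 28 June 1590 (JDN 2301974).
JDN 2301974 mod 7 = 3, and JDN 0 was a Monday, so this is a Thursday.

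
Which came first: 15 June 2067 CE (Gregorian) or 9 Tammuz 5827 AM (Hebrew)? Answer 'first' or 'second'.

first

Converting both to JDN: 2476182 vs 2476189; the smaller is the first.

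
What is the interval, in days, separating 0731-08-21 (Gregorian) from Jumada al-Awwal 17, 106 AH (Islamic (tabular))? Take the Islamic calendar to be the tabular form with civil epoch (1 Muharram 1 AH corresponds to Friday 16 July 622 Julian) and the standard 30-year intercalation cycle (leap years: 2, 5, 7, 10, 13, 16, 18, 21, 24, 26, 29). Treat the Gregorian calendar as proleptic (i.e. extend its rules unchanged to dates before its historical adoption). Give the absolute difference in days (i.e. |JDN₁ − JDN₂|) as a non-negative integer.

JDN of the first date = 1988284.
JDN of the second date = 1985782.
|1985782 − 1988284| = 2502.

2502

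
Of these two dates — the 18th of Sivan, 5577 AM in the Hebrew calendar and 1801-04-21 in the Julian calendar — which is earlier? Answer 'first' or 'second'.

second

Converting both to JDN: 2384858 vs 2378984; the smaller is the second.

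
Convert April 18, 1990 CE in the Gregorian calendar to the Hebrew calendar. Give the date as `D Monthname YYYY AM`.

Julian Day Number of the source date = 2448000.
Converting JDN 2448000 to the Hebrew calendar gives 23 Nisan 5750 AM.

23 Nisan 5750 AM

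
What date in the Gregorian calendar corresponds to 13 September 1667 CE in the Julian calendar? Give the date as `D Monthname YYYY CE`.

At this point the Julian calendar is 10 days behind the Gregorian.
13 September 1667 Julian + 10 days → 23 September 1667 Gregorian.

23 September 1667 CE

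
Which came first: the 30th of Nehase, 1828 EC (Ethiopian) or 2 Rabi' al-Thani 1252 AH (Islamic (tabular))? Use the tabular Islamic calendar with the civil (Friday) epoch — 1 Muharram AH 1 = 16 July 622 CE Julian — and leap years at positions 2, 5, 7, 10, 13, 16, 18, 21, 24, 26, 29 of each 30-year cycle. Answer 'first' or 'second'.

second

The two dates have Julian Day Numbers 2391892 and 2391843 respectively.
Since 2391843 < 2391892, the second date comes first.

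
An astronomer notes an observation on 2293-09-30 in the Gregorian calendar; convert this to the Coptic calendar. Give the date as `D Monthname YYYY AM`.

Both dates share Julian Day Number 2558834; in the Coptic calendar that is 18 Thout 2010 AM.

18 Thout 2010 AM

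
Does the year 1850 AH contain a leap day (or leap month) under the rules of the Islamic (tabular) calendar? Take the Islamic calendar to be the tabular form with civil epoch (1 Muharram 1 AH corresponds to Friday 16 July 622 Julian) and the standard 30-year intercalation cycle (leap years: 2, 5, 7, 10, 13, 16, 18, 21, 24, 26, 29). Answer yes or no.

Year 1850 AH is year 20 of its 30-year cycle; leap positions are 2, 5, 7, 10, 13, 16, 18, 21, 24, 26, 29, so it is a common year (354 days).

no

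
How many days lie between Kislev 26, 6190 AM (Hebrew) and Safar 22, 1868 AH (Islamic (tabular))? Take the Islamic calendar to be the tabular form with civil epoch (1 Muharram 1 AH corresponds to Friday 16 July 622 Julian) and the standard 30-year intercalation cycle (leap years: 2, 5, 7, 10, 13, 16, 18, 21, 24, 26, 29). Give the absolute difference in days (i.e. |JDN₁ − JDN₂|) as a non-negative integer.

First date → JDN 2608591; second date → JDN 2610094.
The interval is |2608591 − 2610094| = 1503 days.

1503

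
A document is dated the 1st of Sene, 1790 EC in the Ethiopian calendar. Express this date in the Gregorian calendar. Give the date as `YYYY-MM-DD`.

1798-06-06

Julian Day Number of the source date = 2377923.
Converting JDN 2377923 to the Gregorian calendar gives 6 June 1798 CE.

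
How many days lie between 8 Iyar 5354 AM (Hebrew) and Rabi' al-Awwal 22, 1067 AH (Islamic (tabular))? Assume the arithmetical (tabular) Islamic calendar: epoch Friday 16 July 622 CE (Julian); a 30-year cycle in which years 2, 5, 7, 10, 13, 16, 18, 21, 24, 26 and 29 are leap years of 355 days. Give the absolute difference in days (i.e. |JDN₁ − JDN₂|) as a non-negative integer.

JDN of the first date = 2303374.
JDN of the second date = 2326275.
|2326275 − 2303374| = 22901.

22901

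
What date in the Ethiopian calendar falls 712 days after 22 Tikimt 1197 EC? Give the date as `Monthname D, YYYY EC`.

Tikimt 4, 1199 EC

Counting 712 days forward from JDN 2161111 reaches JDN 2161823, which is Tikimt 4, 1199 EC.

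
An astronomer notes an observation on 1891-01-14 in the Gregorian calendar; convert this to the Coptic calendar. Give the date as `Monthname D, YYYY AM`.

Tobi 7, 1607 AM

Julian Day Number of the source date = 2411747.
Converting JDN 2411747 to the Coptic calendar gives 7 Tobi 1607 AM.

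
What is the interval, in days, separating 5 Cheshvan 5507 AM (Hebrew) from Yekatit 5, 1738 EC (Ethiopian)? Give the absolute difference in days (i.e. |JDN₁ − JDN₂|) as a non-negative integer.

251

JDN of the first date = 2359065.
JDN of the second date = 2358814.
|2358814 − 2359065| = 251.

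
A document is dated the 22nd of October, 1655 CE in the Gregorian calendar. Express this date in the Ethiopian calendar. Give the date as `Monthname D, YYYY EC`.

Both dates share Julian Day Number 2325831; in the Ethiopian calendar that is 14 Tikimt 1648 EC.

Tikimt 14, 1648 EC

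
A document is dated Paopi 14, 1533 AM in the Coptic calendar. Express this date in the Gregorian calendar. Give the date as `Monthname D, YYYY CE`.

Julian Day Number of the source date = 2384636.
Converting JDN 2384636 to the Gregorian calendar gives 23 October 1816 CE.

October 23, 1816 CE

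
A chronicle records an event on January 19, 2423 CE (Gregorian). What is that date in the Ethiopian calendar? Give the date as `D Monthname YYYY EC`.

Julian Day Number of the source date = 2606061.
Converting JDN 2606061 to the Ethiopian calendar gives 8 Tir 2415 EC.

8 Tir 2415 EC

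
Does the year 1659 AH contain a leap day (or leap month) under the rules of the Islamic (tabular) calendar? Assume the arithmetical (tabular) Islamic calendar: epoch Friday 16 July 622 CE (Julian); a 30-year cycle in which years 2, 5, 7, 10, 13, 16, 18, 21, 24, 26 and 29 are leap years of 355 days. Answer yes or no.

no

Year 1659 AH is year 9 of its 30-year cycle; leap positions are 2, 5, 7, 10, 13, 16, 18, 21, 24, 26, 29, so it is a common year (354 days).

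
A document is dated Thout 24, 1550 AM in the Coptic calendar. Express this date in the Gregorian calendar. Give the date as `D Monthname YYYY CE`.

3 October 1833 CE

Julian Day Number of the source date = 2390825.
Converting JDN 2390825 to the Gregorian calendar gives 3 October 1833 CE.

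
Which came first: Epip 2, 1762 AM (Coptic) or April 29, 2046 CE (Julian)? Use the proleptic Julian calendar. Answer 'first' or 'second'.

Converting both to JDN: 2468536 vs 2468478; the smaller is the second.

second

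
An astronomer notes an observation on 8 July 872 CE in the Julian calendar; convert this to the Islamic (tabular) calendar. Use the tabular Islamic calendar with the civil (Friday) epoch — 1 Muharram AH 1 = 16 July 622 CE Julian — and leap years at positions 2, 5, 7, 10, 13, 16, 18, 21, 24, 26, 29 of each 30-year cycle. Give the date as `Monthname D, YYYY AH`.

Julian Day Number of the source date = 2039745.
Converting JDN 2039745 to the tabular Islamic calendar gives 27 Sha'ban 258 AH.

Sha'ban 27, 258 AH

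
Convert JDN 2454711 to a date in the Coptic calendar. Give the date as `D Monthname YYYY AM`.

26 Mesori 1724 AM

JDN 2454711 is 1 September 2008 in the Gregorian calendar.
In the Coptic calendar that day is 26 Mesori 1724 AM.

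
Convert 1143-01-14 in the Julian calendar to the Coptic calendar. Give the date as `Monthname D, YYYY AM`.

Tobi 19, 859 AM

Julian Day Number of the source date = 2138552.
Converting JDN 2138552 to the Coptic calendar gives 19 Tobi 859 AM.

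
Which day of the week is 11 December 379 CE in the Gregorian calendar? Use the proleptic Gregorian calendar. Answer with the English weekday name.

JDN 1859831 mod 7 = 1, and JDN 0 was a Monday, so this is a Tuesday.

Tuesday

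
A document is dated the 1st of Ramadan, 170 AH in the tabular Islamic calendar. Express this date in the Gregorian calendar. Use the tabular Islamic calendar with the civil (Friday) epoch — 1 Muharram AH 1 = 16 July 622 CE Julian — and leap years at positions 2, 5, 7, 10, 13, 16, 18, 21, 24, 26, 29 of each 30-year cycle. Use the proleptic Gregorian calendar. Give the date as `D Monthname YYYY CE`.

Both dates share Julian Day Number 2008564; in the Gregorian calendar that is 28 February 787 CE.

28 February 787 CE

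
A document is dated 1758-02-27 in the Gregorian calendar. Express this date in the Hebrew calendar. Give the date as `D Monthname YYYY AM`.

Julian Day Number of the source date = 2363214.
Converting JDN 2363214 to the Hebrew calendar gives 19 Adar I 5518 AM.

19 Adar I 5518 AM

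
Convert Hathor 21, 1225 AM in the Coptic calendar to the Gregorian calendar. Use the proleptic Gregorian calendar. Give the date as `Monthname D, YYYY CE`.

Both dates share Julian Day Number 2272176; in the Gregorian calendar that is 27 November 1508 CE.

November 27, 1508 CE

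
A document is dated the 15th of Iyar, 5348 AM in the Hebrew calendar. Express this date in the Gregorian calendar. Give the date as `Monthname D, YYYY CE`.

Both dates share Julian Day Number 2301197; in the Gregorian calendar that is 12 May 1588 CE.

May 12, 1588 CE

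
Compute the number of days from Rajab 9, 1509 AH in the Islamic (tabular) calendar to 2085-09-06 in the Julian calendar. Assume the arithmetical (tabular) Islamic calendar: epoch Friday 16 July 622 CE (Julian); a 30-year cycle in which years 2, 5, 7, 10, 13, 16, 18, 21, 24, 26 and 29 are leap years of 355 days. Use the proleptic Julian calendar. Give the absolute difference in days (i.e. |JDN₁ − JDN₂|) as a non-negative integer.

157

JDN of the first date = 2483010.
JDN of the second date = 2482853.
|2482853 − 2483010| = 157.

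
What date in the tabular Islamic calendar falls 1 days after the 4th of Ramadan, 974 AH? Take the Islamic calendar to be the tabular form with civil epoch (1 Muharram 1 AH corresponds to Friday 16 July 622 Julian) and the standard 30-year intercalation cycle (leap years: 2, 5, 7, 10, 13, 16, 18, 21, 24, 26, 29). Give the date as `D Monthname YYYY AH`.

JDN of the 4th of Ramadan, 974 AH = 2293478.
2293478 + 1 = 2293479.
JDN 2293479 in the tabular Islamic calendar is 5 Ramadan 974 AH.

5 Ramadan 974 AH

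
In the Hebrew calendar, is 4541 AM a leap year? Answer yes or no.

Hebrew year 4541 is year 19 of its 19-year Metonic cycle; leap years are at positions 3, 6, 8, 11, 14, 17, 19, so it is a leap year (13 months).

yes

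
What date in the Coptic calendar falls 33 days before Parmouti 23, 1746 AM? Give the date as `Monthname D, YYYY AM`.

The starting date is JDN 2462623; 2462623 − 33 = 2462590.
JDN 2462590 corresponds to Paremhat 20, 1746 AM.

Paremhat 20, 1746 AM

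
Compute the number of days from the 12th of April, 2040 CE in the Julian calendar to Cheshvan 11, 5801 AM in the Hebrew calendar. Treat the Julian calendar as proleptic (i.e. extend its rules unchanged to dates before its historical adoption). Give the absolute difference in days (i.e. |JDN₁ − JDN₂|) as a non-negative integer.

JDN of the first date = 2466270.
JDN of the second date = 2466446.
|2466446 − 2466270| = 176.

176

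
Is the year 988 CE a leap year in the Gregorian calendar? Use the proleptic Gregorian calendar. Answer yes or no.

988 is divisible by 4 and not by 100, so it is a leap year.

yes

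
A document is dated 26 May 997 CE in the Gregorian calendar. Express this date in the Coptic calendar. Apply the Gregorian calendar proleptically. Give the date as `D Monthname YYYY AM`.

Julian Day Number of the source date = 2085353.
Converting JDN 2085353 to the Coptic calendar gives 26 Pashons 713 AM.

26 Pashons 713 AM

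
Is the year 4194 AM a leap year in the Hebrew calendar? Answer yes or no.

yes

Hebrew year 4194 is year 14 of its 19-year Metonic cycle; leap years are at positions 3, 6, 8, 11, 14, 17, 19, so it is a leap year (13 months).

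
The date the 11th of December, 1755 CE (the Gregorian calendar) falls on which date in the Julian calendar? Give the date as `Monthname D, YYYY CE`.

The Julian–Gregorian offset here is 11 days (Julian trailing).
11 December 1755 Gregorian − 11 days → 30 November 1755 Julian.

November 30, 1755 CE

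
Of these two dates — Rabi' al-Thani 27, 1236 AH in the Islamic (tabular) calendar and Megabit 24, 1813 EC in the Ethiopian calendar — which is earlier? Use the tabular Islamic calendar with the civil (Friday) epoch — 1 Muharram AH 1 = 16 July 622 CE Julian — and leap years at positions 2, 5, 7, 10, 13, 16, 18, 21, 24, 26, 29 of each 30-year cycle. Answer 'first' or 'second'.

first

Converting both to JDN: 2386198 vs 2386257; the smaller is the first.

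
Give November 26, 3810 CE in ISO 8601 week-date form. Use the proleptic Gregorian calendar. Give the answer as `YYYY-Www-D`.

The weekday is Monday (ISO weekday 1).
That Monday belongs to ISO week 48 of ISO year 3810.

3810-W48-1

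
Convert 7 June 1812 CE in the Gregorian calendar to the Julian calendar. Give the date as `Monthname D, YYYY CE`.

May 26, 1812 CE

For dates in this range the Gregorian date is 12 days ahead of the Julian.
7 June 1812 Gregorian − 12 days → 26 May 1812 Julian.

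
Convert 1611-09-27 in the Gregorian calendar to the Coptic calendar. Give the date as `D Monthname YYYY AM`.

19 Thout 1328 AM

Julian Day Number of the source date = 2309735.
Converting JDN 2309735 to the Coptic calendar gives 19 Thout 1328 AM.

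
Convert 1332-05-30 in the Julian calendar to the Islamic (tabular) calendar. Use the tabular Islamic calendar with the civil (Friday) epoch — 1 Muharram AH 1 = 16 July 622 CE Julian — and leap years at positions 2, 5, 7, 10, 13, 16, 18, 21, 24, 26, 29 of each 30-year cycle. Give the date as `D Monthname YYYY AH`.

The source date corresponds to 7 June 1332 in the proleptic Gregorian calendar (JDN 2207721).
That day falls on 4 Ramadan 732 AH in the tabular Islamic calendar.

4 Ramadan 732 AH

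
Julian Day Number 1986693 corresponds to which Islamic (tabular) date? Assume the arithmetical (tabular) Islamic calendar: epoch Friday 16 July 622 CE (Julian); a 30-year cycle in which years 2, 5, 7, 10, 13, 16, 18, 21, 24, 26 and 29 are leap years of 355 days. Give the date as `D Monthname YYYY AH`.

The proleptic Gregorian equivalent of JDN 1986693 is 13 April 727.
In the tabular Islamic calendar that day is 12 Dhu al-Hijjah 108 AH.

12 Dhu al-Hijjah 108 AH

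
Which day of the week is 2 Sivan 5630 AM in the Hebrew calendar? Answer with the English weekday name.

Wednesday

Equivalently 1 June 1870 Gregorian, JDN 2404215.
2404215 ≡ 2 (mod 7); counting from Monday = 0 gives Wednesday.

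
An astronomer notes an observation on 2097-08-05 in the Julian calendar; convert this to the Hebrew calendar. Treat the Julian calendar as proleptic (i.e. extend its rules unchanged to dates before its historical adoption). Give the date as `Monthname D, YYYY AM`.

The source date corresponds to 18 August 2097 in the Gregorian calendar (JDN 2487204).
That day falls on 10 Elul 5857 AM in the Hebrew calendar.

Elul 10, 5857 AM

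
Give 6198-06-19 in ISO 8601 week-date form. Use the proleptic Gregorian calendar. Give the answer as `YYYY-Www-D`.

The weekday is Tuesday (ISO weekday 2).
That Tuesday belongs to ISO week 25 of ISO year 6198.

6198-W25-2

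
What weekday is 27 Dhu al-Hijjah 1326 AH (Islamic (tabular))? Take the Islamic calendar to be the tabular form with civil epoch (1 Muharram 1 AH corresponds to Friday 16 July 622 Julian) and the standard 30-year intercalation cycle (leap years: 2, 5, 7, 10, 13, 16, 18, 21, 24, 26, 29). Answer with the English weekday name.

Wednesday

Equivalently 20 January 1909 Gregorian, JDN 2418327.
2418327 ≡ 2 (mod 7); counting from Monday = 0 gives Wednesday.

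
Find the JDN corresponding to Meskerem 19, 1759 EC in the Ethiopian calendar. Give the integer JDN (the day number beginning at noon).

Equivalently 27 September 1766 (Gregorian).
JDN 2299161 is 15 October 1582 CE (Gregorian); the target day is +67187 days from there, so JDN = 2366348.

2366348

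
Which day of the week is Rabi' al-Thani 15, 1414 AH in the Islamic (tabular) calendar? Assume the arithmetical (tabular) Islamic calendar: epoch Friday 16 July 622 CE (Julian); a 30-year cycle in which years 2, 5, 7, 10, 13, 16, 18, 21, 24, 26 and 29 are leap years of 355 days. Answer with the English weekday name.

Saturday

In the Gregorian calendar this is 2 October 1993 (JDN 2449263).
2449263 ≡ 5 (mod 7); counting from Monday = 0 gives Saturday.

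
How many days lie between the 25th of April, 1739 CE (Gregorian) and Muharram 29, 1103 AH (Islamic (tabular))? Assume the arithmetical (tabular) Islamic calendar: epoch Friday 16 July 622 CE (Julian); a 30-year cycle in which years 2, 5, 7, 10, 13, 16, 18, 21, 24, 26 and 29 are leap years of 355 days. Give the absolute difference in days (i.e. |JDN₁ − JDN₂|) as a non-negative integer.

JDN of the first date = 2356331.
JDN of the second date = 2338980.
|2338980 − 2356331| = 17351.

17351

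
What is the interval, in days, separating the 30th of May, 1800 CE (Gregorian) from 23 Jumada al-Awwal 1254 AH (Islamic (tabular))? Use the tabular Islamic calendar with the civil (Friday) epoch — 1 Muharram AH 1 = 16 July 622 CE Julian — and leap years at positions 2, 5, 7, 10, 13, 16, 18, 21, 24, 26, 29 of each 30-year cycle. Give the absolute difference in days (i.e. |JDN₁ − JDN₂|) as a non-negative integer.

JDN of the first date = 2378646.
JDN of the second date = 2392601.
|2392601 − 2378646| = 13955.

13955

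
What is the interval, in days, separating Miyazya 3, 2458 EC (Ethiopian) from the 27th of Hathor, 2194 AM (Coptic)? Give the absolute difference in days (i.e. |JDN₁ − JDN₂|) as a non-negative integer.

JDN of the first date = 2621852.
JDN of the second date = 2626109.
|2626109 − 2621852| = 4257.

4257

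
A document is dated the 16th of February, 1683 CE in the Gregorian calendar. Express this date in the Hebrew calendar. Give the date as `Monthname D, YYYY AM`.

Julian Day Number of the source date = 2335810.
Converting JDN 2335810 to the Hebrew calendar gives 20 Shevat 5443 AM.

Shevat 20, 5443 AM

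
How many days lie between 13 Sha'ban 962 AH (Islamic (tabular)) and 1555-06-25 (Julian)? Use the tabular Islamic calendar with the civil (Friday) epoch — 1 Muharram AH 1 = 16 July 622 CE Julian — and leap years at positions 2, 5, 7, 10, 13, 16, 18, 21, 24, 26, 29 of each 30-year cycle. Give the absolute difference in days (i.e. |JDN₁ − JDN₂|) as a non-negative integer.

8

JDN of the first date = 2289205.
JDN of the second date = 2289197.
|2289197 − 2289205| = 8.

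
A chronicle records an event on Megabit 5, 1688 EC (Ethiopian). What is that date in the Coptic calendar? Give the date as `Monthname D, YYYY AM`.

Paremhat 5, 1412 AM

The source date corresponds to 11 March 1696 in the Gregorian calendar (JDN 2340582).
That day falls on 5 Paremhat 1412 AM in the Coptic calendar.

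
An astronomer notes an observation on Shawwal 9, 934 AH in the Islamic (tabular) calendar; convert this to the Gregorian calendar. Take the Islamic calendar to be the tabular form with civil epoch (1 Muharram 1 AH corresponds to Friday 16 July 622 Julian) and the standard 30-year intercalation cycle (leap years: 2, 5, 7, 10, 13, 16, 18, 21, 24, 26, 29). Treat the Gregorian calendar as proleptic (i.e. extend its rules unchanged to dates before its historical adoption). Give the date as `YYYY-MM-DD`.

Both dates share Julian Day Number 2279338; in the Gregorian calendar that is 7 July 1528 CE.

1528-07-07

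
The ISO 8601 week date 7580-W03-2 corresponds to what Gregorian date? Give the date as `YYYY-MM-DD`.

7580-01-15

ISO week 1 of 7580 is the week containing the first Thursday of 7580.
Week 3, day 2 (Tuesday) lands on 7580-01-15.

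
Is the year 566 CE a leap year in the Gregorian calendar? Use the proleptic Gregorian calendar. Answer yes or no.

no

566 is not divisible by 4, so it is a common year.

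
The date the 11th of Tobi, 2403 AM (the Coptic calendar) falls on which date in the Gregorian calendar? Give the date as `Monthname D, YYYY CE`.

Julian Day Number of the source date = 2702490.
Converting JDN 2702490 to the Gregorian calendar gives 24 January 2687 CE.

January 24, 2687 CE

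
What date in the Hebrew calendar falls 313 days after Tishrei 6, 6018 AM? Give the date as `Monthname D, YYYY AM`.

Tammuz 22, 6018 AM

The starting date is JDN 2545670; 2545670 + 313 = 2545983.
JDN 2545983 corresponds to Tammuz 22, 6018 AM.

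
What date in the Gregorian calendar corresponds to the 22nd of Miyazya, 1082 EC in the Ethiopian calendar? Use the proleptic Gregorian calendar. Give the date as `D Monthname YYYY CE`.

23 April 1090 CE

Julian Day Number of the source date = 2119287.
Converting JDN 2119287 to the Gregorian calendar gives 23 April 1090 CE.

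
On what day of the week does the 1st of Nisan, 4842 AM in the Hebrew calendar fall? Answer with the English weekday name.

In the proleptic Gregorian calendar this is 9 March 1082 (JDN 2116320).
JDN 2116320 mod 7 = 3, and JDN 0 was a Monday, so this is a Thursday.

Thursday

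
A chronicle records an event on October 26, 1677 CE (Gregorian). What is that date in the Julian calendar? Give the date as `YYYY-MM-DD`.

The Julian–Gregorian offset here is 10 days (Julian trailing).
26 October 1677 Gregorian − 10 days → 16 October 1677 Julian.

1677-10-16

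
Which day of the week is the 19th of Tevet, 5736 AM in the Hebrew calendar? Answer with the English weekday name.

Tuesday

In the Gregorian calendar this is 23 December 1975 (JDN 2442770).
2442770 ≡ 1 (mod 7); counting from Monday = 0 gives Tuesday.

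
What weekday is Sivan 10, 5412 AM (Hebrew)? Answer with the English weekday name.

This is JDN 2324578 (17 May 1652 Gregorian).
JDN 2324578 mod 7 = 4, and JDN 0 was a Monday, so this is a Friday.

Friday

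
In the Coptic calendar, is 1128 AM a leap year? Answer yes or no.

1128 mod 4 = 0; in the Coptic calendar a year is leap when year mod 4 = 3, so it is a common year.

no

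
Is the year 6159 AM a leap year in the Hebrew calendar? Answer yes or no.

Hebrew year 6159 is year 3 of its 19-year Metonic cycle; leap years are at positions 3, 6, 8, 11, 14, 17, 19, so it is a leap year (13 months).

yes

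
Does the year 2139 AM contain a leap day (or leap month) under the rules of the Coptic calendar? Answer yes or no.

yes

2139 mod 4 = 3; in the Coptic calendar a year is leap when year mod 4 = 3, so it is a leap year.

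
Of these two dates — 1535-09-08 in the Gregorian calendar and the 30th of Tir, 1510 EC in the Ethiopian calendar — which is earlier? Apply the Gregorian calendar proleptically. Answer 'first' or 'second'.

second

First date → JDN 2281957; second date → JDN 2275532.
JDN 2275532 < JDN 2281957, so the second date is earlier.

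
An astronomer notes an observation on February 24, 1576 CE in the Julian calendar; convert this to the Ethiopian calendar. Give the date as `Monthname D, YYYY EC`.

Both dates share Julian Day Number 2296746; in the Ethiopian calendar that is 29 Yekatit 1568 EC.

Yekatit 29, 1568 EC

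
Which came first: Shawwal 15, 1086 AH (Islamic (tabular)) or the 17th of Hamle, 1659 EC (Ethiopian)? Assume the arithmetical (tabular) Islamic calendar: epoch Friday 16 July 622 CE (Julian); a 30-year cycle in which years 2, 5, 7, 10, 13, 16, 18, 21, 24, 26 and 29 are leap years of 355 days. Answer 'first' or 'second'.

second

Converting both to JDN: 2333208 vs 2330121; the smaller is the second.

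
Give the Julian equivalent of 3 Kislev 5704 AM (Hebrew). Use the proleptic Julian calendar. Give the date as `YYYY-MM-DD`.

1943-11-17

Both dates share Julian Day Number 2431059; in the Julian calendar that is 17 November 1943 CE.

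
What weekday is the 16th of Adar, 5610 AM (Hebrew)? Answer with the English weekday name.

This is JDN 2396817 (28 February 1850 Gregorian).
Since JDN mod 7 = 3 (0 = Monday), the day is Thursday.

Thursday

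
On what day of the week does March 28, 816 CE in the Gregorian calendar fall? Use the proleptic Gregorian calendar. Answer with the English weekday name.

Monday

Since JDN mod 7 = 0 (0 = Monday), the day is Monday.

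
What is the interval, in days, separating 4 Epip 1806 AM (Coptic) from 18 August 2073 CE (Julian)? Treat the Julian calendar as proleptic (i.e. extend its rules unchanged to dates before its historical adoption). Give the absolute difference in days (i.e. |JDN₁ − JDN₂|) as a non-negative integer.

6158

First date → JDN 2484609; second date → JDN 2478451.
The interval is |2484609 − 2478451| = 6158 days.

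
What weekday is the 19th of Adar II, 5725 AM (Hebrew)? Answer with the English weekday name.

Tuesday

This is JDN 2438843 (23 March 1965 Gregorian).
Since JDN mod 7 = 1 (0 = Monday), the day is Tuesday.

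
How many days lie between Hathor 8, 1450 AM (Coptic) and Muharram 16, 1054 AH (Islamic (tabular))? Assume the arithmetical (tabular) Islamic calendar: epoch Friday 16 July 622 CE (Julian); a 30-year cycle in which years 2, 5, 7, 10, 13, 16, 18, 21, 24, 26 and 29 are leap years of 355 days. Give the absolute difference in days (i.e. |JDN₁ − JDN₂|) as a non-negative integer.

32741

JDN of the first date = 2354344.
JDN of the second date = 2321603.
|2321603 − 2354344| = 32741.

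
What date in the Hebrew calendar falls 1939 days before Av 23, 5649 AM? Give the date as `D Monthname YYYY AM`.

4 Iyar 5644 AM

JDN of Av 23, 5649 AM = 2411235.
2411235 − 1939 = 2409296.
JDN 2409296 in the Hebrew calendar is 4 Iyar 5644 AM.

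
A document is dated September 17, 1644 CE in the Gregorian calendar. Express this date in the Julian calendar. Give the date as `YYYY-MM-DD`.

At this point the Julian calendar is 10 days behind the Gregorian.
17 September 1644 Gregorian − 10 days → 7 September 1644 Julian.

1644-09-07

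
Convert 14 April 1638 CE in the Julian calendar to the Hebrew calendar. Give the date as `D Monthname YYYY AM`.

10 Iyar 5398 AM

Julian Day Number of the source date = 2319441.
Converting JDN 2319441 to the Hebrew calendar gives 10 Iyar 5398 AM.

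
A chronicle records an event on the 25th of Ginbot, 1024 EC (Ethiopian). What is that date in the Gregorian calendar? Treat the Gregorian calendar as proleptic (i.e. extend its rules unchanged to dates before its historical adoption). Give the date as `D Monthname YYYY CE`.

Julian Day Number of the source date = 2098136.
Converting JDN 2098136 to the Gregorian calendar gives 26 May 1032 CE.

26 May 1032 CE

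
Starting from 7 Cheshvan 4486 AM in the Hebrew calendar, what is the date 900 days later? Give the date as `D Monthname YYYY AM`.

Counting 900 days forward from JDN 1986156 reaches JDN 1987056, which is 22 Nisan 4488 AM.

22 Nisan 4488 AM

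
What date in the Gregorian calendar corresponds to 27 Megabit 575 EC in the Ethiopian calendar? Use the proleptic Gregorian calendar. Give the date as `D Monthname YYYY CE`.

Both dates share Julian Day Number 1934080; in the Gregorian calendar that is 25 March 583 CE.

25 March 583 CE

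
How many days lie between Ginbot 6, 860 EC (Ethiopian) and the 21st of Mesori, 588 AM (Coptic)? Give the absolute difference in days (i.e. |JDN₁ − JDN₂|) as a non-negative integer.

1566

JDN of the first date = 2038216.
JDN of the second date = 2039782.
|2039782 − 2038216| = 1566.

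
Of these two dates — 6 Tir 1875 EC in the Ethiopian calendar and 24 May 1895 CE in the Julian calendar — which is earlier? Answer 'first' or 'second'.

First date → JDN 2408824; second date → JDN 2413350.
JDN 2408824 < JDN 2413350, so the first date is earlier.

first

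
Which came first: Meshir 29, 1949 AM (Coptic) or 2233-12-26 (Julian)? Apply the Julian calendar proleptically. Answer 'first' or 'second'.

The two dates have Julian Day Numbers 2536715 and 2537021 respectively.
Since 2536715 < 2537021, the first date comes first.

first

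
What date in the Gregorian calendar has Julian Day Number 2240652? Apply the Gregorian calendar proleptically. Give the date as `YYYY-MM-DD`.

1422-08-06

Counting from JDN 2299161 = 15 Oct 1582 gives an offset of -58509 days.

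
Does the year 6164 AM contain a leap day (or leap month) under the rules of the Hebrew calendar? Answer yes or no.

Hebrew year 6164 is year 8 of its 19-year Metonic cycle; leap years are at positions 3, 6, 8, 11, 14, 17, 19, so it is a leap year (13 months).

yes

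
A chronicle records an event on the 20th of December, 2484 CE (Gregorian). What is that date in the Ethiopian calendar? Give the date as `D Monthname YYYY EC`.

Julian Day Number of the source date = 2628677.
Converting JDN 2628677 to the Ethiopian calendar gives 8 Tahsas 2477 EC.

8 Tahsas 2477 EC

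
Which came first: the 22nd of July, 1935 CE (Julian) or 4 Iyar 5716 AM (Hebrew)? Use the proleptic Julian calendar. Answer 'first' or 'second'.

Converting both to JDN: 2428019 vs 2435579; the smaller is the first.

first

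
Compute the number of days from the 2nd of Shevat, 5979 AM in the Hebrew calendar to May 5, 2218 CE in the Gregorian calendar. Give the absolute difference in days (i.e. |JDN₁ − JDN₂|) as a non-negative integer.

First date → JDN 2531551; second date → JDN 2531292.
The interval is |2531551 − 2531292| = 259 days.

259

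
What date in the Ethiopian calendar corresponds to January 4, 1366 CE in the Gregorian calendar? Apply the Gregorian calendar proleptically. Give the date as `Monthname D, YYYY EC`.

Tir 1, 1358 EC

Julian Day Number of the source date = 2219985.
Converting JDN 2219985 to the Ethiopian calendar gives 1 Tir 1358 EC.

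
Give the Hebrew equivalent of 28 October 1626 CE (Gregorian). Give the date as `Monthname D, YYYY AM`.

Both dates share Julian Day Number 2315245; in the Hebrew calendar that is 8 Cheshvan 5387 AM.

Cheshvan 8, 5387 AM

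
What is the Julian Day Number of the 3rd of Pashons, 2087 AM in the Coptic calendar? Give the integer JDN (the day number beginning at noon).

2587183

In the Gregorian calendar the same day is 14 May 2371.
JDN 2299161 is 15 October 1582 CE (Gregorian); the target day is +288022 days from there, so JDN = 2587183.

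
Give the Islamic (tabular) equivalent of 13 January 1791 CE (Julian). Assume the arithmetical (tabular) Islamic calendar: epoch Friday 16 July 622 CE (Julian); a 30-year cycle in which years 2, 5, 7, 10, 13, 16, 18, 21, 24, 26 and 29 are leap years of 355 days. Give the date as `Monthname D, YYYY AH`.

Both dates share Julian Day Number 2375233; in the tabular Islamic calendar that is 19 Jumada al-Awwal 1205 AH.

Jumada al-Awwal 19, 1205 AH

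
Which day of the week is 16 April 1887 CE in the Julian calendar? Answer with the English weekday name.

Equivalently 28 April 1887 Gregorian, JDN 2410390.
JDN 2410390 mod 7 = 3, and JDN 0 was a Monday, so this is a Thursday.

Thursday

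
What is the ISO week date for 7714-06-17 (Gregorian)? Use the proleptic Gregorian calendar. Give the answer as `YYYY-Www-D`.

7714-W24-7

The weekday is Sunday (ISO weekday 7).
That Sunday belongs to ISO week 24 of ISO year 7714.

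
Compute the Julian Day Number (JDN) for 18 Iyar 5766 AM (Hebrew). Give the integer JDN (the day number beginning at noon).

2453872

In the Gregorian calendar the same day is 16 May 2006.
JDN 2299161 is 15 October 1582 CE (Gregorian); the target day is +154711 days from there, so JDN = 2453872.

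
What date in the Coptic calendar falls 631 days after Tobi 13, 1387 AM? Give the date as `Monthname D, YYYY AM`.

JDN of Tobi 13, 1387 AM = 2331398.
2331398 + 631 = 2332029.
JDN 2332029 in the Coptic calendar is Paopi 3, 1389 AM.

Paopi 3, 1389 AM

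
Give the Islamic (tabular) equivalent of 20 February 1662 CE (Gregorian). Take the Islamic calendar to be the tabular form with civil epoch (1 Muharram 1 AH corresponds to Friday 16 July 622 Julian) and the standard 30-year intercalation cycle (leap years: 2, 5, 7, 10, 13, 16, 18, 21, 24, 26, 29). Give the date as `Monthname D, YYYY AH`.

Rajab 1, 1072 AH

Julian Day Number of the source date = 2328144.
Converting JDN 2328144 to the tabular Islamic calendar gives 1 Rajab 1072 AH.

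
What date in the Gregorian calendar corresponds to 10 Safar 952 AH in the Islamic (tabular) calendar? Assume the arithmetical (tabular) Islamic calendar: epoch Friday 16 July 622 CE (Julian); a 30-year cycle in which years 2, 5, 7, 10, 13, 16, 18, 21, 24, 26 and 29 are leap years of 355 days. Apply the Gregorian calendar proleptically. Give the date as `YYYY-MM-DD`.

Both dates share Julian Day Number 2285482; in the Gregorian calendar that is 3 May 1545 CE.

1545-05-03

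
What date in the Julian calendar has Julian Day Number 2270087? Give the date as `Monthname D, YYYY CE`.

JDN 2270087 is 10 March 1503 in the proleptic Gregorian calendar.
In the Julian calendar that day is February 28, 1503 CE.

February 28, 1503 CE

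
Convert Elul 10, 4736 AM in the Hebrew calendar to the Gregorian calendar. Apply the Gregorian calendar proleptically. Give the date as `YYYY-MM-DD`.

Julian Day Number of the source date = 2077762.
Converting JDN 2077762 to the Gregorian calendar gives 13 August 976 CE.

0976-08-13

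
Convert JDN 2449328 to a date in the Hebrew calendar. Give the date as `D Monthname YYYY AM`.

22 Kislev 5754 AM

JDN 2449328 is 6 December 1993 in the Gregorian calendar.
In the Hebrew calendar that day is 22 Kislev 5754 AM.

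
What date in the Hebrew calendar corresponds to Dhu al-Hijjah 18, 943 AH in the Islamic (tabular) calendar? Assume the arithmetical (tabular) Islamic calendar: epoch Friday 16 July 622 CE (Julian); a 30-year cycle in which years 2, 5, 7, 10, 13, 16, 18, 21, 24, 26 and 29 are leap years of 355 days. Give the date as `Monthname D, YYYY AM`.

Sivan 18, 5297 AM

Both dates share Julian Day Number 2282595; in the Hebrew calendar that is 18 Sivan 5297 AM.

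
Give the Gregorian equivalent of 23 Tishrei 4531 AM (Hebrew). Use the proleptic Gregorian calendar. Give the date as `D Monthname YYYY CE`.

21 October 770 CE

Julian Day Number of the source date = 2002590.
Converting JDN 2002590 to the Gregorian calendar gives 21 October 770 CE.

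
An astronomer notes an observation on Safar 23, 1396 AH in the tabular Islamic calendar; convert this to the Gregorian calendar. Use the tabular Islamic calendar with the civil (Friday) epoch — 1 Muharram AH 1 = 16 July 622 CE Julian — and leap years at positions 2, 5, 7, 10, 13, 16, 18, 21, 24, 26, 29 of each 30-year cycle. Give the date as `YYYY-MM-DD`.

Both dates share Julian Day Number 2442833; in the Gregorian calendar that is 24 February 1976 CE.

1976-02-24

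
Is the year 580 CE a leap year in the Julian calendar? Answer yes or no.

yes

580 mod 4 = 0, so it is a leap year in the Julian calendar.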